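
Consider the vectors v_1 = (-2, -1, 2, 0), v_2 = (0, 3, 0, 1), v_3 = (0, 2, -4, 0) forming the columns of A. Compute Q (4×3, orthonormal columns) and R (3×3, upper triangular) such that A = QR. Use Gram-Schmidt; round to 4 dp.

Q = [[-0.6667, -0.2222, -0.7115], [-0.3333, 0.8889, 0.0347], [0.6667, 0.2222, -0.6941], [0.0000, 0.3333, -0.1041]], R = [[3.0000, -1.0000, -3.3333], [0.0000, 3.0000, 0.8889], [0.0000, 0.0000, 2.8458]]

q_1 = v_1/‖v_1‖ = (-2, -1, 2, 0)/3.0000 = (-0.6667, -0.3333, 0.6667, 0.0000).
r_{12} = q_1·v_2 = -1.0000.
u_2 = v_2 + 1.0000·q_1 = (-0.6667, 2.6667, 0.6667, 1.0000).
‖u_2‖ = 3.0000, so q_2 = (-0.2222, 0.8889, 0.2222, 0.3333).
r_{13} = q_1·v_3 = -3.3333; r_{23} = q_2·v_3 = 0.8889.
u_3 = v_3 + 3.3333·q_1 − 0.8889·q_2 = (-2.0247, 0.0988, -1.9753, -0.2963).
‖u_3‖ = 2.8458, so q_3 = (-0.7115, 0.0347, -0.6941, -0.1041).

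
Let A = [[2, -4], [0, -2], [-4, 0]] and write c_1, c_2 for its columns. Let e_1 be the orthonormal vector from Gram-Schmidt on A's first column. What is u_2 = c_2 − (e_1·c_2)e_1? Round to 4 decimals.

c_1 = (2, 0, -4); ‖c_1‖ = 4.4721, so e_1 = (0.4472, 0.0000, -0.8944).
e_1·c_2 = 0.4472·(-4) + 0.0000·(-2) + (-0.8944)·0 = -1.7889.
u_2 = c_2 + 1.7889·e_1 = (-3.2000, -2.0000, -1.6000).

u_2 = (-3.2000, -2.0000, -1.6000)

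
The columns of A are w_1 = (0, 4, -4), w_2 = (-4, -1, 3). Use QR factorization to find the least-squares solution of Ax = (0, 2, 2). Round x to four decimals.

w_1 = (0, 4, -4); ‖w_1‖ = 5.6569, so e_1 = (0.0000, 0.7071, -0.7071).
e_1·w_2 = 0.0000·(-4) + 0.7071·(-1) + (-0.7071)·3 = -2.8284.
u_2 = w_2 + 2.8284·e_1 = (-4.0000, 1.0000, 1.0000).
‖u_2‖ = 4.2426, so e_2 = (-0.9428, 0.2357, 0.2357).
Qᵀb = (0.0000, 0.9428).
Back-substitute: x_2 = 0.9428/4.2426 = 0.2222.
x_1 = (0.0000 + 2.8284·0.2222)/5.6569 = 0.1111.

x = (0.1111, 0.2222)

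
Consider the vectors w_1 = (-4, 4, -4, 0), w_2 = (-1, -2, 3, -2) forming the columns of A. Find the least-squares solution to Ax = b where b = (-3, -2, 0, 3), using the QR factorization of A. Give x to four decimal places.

e_1 = w_1/‖w_1‖ = (-4, 4, -4, 0)/6.9282 = (-0.5774, 0.5774, -0.5774, 0.0000).
r_{12} = e_1·w_2 = -2.3094.
u_2 = w_2 + 2.3094·e_1 = (-2.3333, -0.6667, 1.6667, -2.0000).
‖u_2‖ = 3.5590, so e_2 = (-0.6556, -0.1873, 0.4683, -0.5620).
Qᵀb = (0.5774, 0.6556).
Back-substitute: x_2 = 0.6556/3.5590 = 0.1842.
x_1 = (0.5774 + 2.3094·0.1842)/6.9282 = 0.1447.

x = (0.1447, 0.1842)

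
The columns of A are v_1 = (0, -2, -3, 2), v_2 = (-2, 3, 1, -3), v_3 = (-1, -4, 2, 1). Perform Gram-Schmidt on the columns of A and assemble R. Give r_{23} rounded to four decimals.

r_{23} = -2.3907

v_1 = (0, -2, -3, 2); ‖v_1‖ = 4.1231, so e_1 = (0.0000, -0.4851, -0.7276, 0.4851).
e_1·v_2 = 0.0000·(-2) + (-0.4851)·3 + (-0.7276)·1 + 0.4851·(-3) = -3.6380.
u_2 = v_2 + 3.6380·e_1 = (-2.0000, 1.2353, -1.6471, -1.2353).
‖u_2‖ = 3.1249, so e_2 = (-0.6400, 0.3953, -0.5271, -0.3953).
r_{23} = e_2·v_3 = -2.3907.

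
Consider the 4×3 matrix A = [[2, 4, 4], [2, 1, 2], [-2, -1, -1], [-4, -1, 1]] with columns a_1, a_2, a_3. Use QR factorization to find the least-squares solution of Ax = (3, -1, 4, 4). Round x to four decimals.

e_1 = a_1/‖a_1‖ = (2, 2, -2, -4)/5.2915 = (0.3780, 0.3780, -0.3780, -0.7559).
r_{12} = e_1·a_2 = 3.0237.
u_2 = a_2 − 3.0237·e_1 = (2.8571, -0.1429, 0.1429, 1.2857).
‖u_2‖ = 3.1396, so e_2 = (0.9100, -0.0455, 0.0455, 0.4095).
r_{13} = e_1·a_3 = 1.8898; r_{23} = e_2·a_3 = 3.9131.
u_3 = a_3 − 1.8898·e_1 − 3.9131·e_2 = (-0.2754, 1.4638, -0.4638, 0.8261).
‖u_3‖ = 1.7652, so e_3 = (-0.1560, 0.8292, -0.2627, 0.4680).
Qᵀb = (-3.7796, 4.5957, -0.4762).
Back-substitute: x_3 = -0.4762/1.7652 = -0.2698.
x_2 = (4.5957 − 3.9131·(-0.2698))/3.1396 = 1.8000.
x_1 = (-3.7796 − 3.0237·1.8000 − 1.8898·(-0.2698))/5.2915 = -1.6465.

x = (-1.6465, 1.8000, -0.2698)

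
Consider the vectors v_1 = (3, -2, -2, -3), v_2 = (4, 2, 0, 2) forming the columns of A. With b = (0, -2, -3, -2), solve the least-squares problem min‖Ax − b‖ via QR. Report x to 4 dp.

v_1 = (3, -2, -2, -3); ‖v_1‖ = 5.0990, so q_1 = (0.5883, -0.3922, -0.3922, -0.5883).
q_1·v_2 = 0.5883·4 + (-0.3922)·2 + (-0.3922)·0 + (-0.5883)·2 = 0.3922.
u_2 = v_2 − 0.3922·q_1 = (3.7692, 2.1538, 0.1538, 2.2308).
‖u_2‖ = 4.8833, so q_2 = (0.7719, 0.4411, 0.0315, 0.4568).
Qᵀb = (3.1379, -1.8903).
Back-substitute: x_2 = -1.8903/4.8833 = -0.3871.
x_1 = (3.1379 − 0.3922·(-0.3871))/5.0990 = 0.6452.

x = (0.6452, -0.3871)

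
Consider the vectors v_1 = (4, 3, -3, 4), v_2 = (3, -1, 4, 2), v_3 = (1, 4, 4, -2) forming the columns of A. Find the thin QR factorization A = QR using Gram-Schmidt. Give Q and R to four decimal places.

v_1 = (4, 3, -3, 4); ‖v_1‖ = 7.0711, so q_1 = (0.5657, 0.4243, -0.4243, 0.5657).
q_1·v_2 = 0.5657·3 + 0.4243·(-1) + (-0.4243)·4 + 0.5657·2 = 0.7071.
u_2 = v_2 − 0.7071·q_1 = (2.6000, -1.3000, 4.3000, 1.6000).
‖u_2‖ = 5.4314, so q_2 = (0.4787, -0.2393, 0.7917, 0.2946).
q_1·v_3 = 0.5657·1 + 0.4243·4 + (-0.4243)·4 + 0.5657·(-2) = -0.5657; q_2·v_3 = 0.4787·1 + (-0.2393)·4 + 0.7917·4 + 0.2946·(-2) = 2.0989.
u_3 = v_3 + 0.5657·q_1 − 2.0989·q_2 = (0.3153, 4.7424, 2.0983, -2.2983).
‖u_3‖ = 5.6811, so q_3 = (0.0555, 0.8348, 0.3694, -0.4046).

Q = [[0.5657, 0.4787, 0.0555], [0.4243, -0.2393, 0.8348], [-0.4243, 0.7917, 0.3694], [0.5657, 0.2946, -0.4046]], R = [[7.0711, 0.7071, -0.5657], [0.0000, 5.4314, 2.0989], [0.0000, 0.0000, 5.6811]]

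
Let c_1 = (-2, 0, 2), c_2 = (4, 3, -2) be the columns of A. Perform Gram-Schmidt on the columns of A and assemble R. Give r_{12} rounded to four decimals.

c_1 = (-2, 0, 2); ‖c_1‖ = 2.8284, so q_1 = (-0.7071, 0.0000, 0.7071).
r_{12} = q_1·c_2 = -4.2426.

r_{12} = -4.2426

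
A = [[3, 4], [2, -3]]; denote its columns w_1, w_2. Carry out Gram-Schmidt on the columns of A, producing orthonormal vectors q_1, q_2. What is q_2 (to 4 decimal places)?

q_1 = w_1/‖w_1‖ = (3, 2)/3.6056 = (0.8321, 0.5547).
r_{12} = q_1·w_2 = 1.6641.
u_2 = w_2 − 1.6641·q_1 = (2.6154, -3.9231).
‖u_2‖ = 4.7150, so q_2 = (0.5547, -0.8321).

q_2 = (0.5547, -0.8321)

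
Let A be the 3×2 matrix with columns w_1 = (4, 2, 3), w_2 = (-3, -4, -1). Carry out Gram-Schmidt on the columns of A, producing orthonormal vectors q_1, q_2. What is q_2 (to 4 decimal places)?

w_1 = (4, 2, 3); ‖w_1‖ = 5.3852, so q_1 = (0.7428, 0.3714, 0.5571).
q_1·w_2 = 0.7428·(-3) + 0.3714·(-4) + 0.5571·(-1) = -4.2710.
u_2 = w_2 + 4.2710·q_1 = (0.1724, -2.4138, 1.3793).
‖u_2‖ = 2.7854, so q_2 = (0.0619, -0.8666, 0.4952).

q_2 = (0.0619, -0.8666, 0.4952)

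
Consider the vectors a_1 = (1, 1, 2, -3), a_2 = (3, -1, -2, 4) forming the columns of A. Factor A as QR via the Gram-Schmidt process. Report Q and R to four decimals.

q_1 = a_1/‖a_1‖ = (1, 1, 2, -3)/3.8730 = (0.2582, 0.2582, 0.5164, -0.7746).
r_{12} = q_1·a_2 = -3.6148.
u_2 = a_2 + 3.6148·q_1 = (3.9333, -0.0667, -0.1333, 1.2000).
‖u_2‖ = 4.1150, so q_2 = (0.9558, -0.0162, -0.0324, 0.2916).

Q = [[0.2582, 0.9558], [0.2582, -0.0162], [0.5164, -0.0324], [-0.7746, 0.2916]], R = [[3.8730, -3.6148], [0.0000, 4.1150]]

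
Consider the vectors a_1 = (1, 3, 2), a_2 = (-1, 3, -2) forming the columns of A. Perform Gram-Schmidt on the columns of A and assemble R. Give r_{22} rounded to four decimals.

r_{22} = 3.5857

q_1 = a_1/‖a_1‖ = (1, 3, 2)/3.7417 = (0.2673, 0.8018, 0.5345).
r_{12} = q_1·a_2 = 1.0690.
u_2 = a_2 − 1.0690·q_1 = (-1.2857, 2.1429, -2.5714).
r_{22} = ‖u_2‖ = 3.5857.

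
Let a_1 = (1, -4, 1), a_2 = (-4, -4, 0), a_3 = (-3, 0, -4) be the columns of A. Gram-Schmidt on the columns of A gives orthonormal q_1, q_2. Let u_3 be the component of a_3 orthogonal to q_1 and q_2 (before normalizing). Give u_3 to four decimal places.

q_1 = a_1/‖a_1‖ = (1, -4, 1)/4.2426 = (0.2357, -0.9428, 0.2357).
r_{12} = q_1·a_2 = 2.8284.
u_2 = a_2 − 2.8284·q_1 = (-4.6667, -1.3333, -0.6667).
‖u_2‖ = 4.8990, so q_2 = (-0.9526, -0.2722, -0.1361).
r_{13} = q_1·a_3 = -1.6499; r_{23} = q_2·a_3 = 3.4021.
u_3 = a_3 + 1.6499·q_1 − 3.4021·q_2 = (0.6296, -0.6296, -3.1481).

u_3 = (0.6296, -0.6296, -3.1481)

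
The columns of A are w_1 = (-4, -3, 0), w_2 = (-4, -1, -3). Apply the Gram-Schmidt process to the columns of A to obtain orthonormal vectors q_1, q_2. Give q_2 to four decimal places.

q_1 = w_1/‖w_1‖ = (-4, -3, 0)/5.0000 = (-0.8000, -0.6000, 0.0000).
r_{12} = q_1·w_2 = 3.8000.
u_2 = w_2 − 3.8000·q_1 = (-0.9600, 1.2800, -3.0000).
‖u_2‖ = 3.4000, so q_2 = (-0.2824, 0.3765, -0.8824).

q_2 = (-0.2824, 0.3765, -0.8824)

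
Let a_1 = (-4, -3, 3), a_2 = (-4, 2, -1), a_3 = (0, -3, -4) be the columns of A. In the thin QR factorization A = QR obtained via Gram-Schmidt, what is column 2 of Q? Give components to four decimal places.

a_1 = (-4, -3, 3); ‖a_1‖ = 5.8310, so q_1 = (-0.6860, -0.5145, 0.5145).
q_1·a_2 = (-0.6860)·(-4) + (-0.5145)·2 + 0.5145·(-1) = 1.2005.
u_2 = a_2 − 1.2005·q_1 = (-3.1765, 2.6176, -1.6176).
‖u_2‖ = 4.4225, so q_2 = (-0.7182, 0.5919, -0.3658).

q_2 = (-0.7182, 0.5919, -0.3658)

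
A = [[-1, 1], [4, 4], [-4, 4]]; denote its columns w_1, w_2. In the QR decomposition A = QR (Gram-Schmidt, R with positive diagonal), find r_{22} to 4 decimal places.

w_1 = (-1, 4, -4); ‖w_1‖ = 5.7446, so q_1 = (-0.1741, 0.6963, -0.6963).
q_1·w_2 = (-0.1741)·1 + 0.6963·4 + (-0.6963)·4 = -0.1741.
u_2 = w_2 + 0.1741·q_1 = (0.9697, 4.1212, 3.8788).
r_{22} = ‖u_2‖ = 5.7419.

r_{22} = 5.7419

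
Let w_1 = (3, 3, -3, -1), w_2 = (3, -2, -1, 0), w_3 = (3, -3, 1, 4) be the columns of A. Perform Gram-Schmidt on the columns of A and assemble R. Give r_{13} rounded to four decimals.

w_1 = (3, 3, -3, -1); ‖w_1‖ = 5.2915, so q_1 = (0.5669, 0.5669, -0.5669, -0.1890).
r_{13} = q_1·w_3 = -1.3229.

r_{13} = -1.3229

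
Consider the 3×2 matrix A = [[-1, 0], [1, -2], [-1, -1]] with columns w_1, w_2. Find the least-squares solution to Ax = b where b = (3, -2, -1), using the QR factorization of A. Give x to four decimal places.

w_1 = (-1, 1, -1); ‖w_1‖ = 1.7321, so e_1 = (-0.5774, 0.5774, -0.5774).
e_1·w_2 = (-0.5774)·0 + 0.5774·(-2) + (-0.5774)·(-1) = -0.5774.
u_2 = w_2 + 0.5774·e_1 = (-0.3333, -1.6667, -1.3333).
‖u_2‖ = 2.1602, so e_2 = (-0.1543, -0.7715, -0.6172).
Qᵀb = (-2.3094, 1.6973).
Back-substitute: x_2 = 1.6973/2.1602 = 0.7857.
x_1 = (-2.3094 + 0.5774·0.7857)/1.7321 = -1.0714.

x = (-1.0714, 0.7857)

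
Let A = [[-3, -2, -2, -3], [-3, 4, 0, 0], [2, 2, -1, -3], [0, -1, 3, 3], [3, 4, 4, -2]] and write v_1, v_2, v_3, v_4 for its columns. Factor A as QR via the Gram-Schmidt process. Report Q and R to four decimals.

v_1 = (-3, -3, 2, 0, 3); ‖v_1‖ = 5.5678, so q_1 = (-0.5388, -0.5388, 0.3592, 0.0000, 0.5388).
q_1·v_2 = (-0.5388)·(-2) + (-0.5388)·4 + 0.3592·2 + 0.0000·(-1) + 0.5388·4 = 1.7961.
u_2 = v_2 − 1.7961·q_1 = (-1.0323, 4.9677, 1.3548, -1.0000, 3.0323).
‖u_2‖ = 6.1461, so q_2 = (-0.1680, 0.8083, 0.2204, -0.1627, 0.4934).
q_1·v_3 = (-0.5388)·(-2) + (-0.5388)·0 + 0.3592·(-1) + 0.0000·3 + 0.5388·4 = 2.8737; q_2·v_3 = (-0.1680)·(-2) + 0.8083·0 + 0.2204·(-1) + (-0.1627)·3 + 0.4934·4 = 1.6008.
u_3 = v_3 − 2.8737·q_1 − 1.6008·q_2 = (-0.1827, 0.2545, -2.3851, 3.2605, 1.6618).
‖u_3‖ = 4.3794, so q_3 = (-0.0417, 0.0581, -0.5446, 0.7445, 0.3795).
q_1·v_4 = (-0.5388)·(-3) + (-0.5388)·0 + 0.3592·(-3) + 0.0000·3 + 0.5388·(-2) = -0.5388; q_2·v_4 = (-0.1680)·(-3) + 0.8083·0 + 0.2204·(-3) + (-0.1627)·3 + 0.4934·(-2) = -1.6323; q_3·v_4 = (-0.0417)·(-3) + 0.0581·0 + (-0.5446)·(-3) + 0.7445·3 + 0.3795·(-2) = 3.2336.
u_4 = v_4 + 0.5388·q_1 + 1.6323·q_2 − 3.2336·q_3 = (-3.4295, 0.8411, -0.6855, 0.3270, -2.1314).
‖u_4‖ = 4.1939, so q_4 = (-0.8177, 0.2006, -0.1635, 0.0780, -0.5082).

Q = [[-0.5388, -0.1680, -0.0417, -0.8177], [-0.5388, 0.8083, 0.0581, 0.2006], [0.3592, 0.2204, -0.5446, -0.1635], [0.0000, -0.1627, 0.7445, 0.0780], [0.5388, 0.4934, 0.3795, -0.5082]], R = [[5.5678, 1.7961, 2.8737, -0.5388], [0.0000, 6.1461, 1.6008, -1.6323], [0.0000, 0.0000, 4.3794, 3.2336], [0.0000, 0.0000, 0.0000, 4.1939]]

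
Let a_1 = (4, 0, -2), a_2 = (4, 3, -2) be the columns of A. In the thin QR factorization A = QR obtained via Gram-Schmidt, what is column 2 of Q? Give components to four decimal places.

q_2 = (0.0000, 1.0000, 0.0000)

a_1 = (4, 0, -2); ‖a_1‖ = 4.4721, so q_1 = (0.8944, 0.0000, -0.4472).
q_1·a_2 = 0.8944·4 + 0.0000·3 + (-0.4472)·(-2) = 4.4721.
u_2 = a_2 − 4.4721·q_1 = (0.0000, 3.0000, 0.0000).
‖u_2‖ = 3.0000, so q_2 = (0.0000, 1.0000, 0.0000).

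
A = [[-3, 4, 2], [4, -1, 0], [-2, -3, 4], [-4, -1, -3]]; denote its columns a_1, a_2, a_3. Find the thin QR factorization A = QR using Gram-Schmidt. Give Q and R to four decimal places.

Q = [[-0.4472, 0.7033, 0.3799], [0.5963, -0.0912, 0.0289], [-0.2981, -0.6382, 0.6988], [-0.5963, -0.2996, -0.6054]], R = [[6.7082, -0.8944, -0.2981], [0.0000, 5.1186, -0.2475], [0.0000, 0.0000, 5.3712]]

e_1 = a_1/‖a_1‖ = (-3, 4, -2, -4)/6.7082 = (-0.4472, 0.5963, -0.2981, -0.5963).
r_{12} = e_1·a_2 = -0.8944.
u_2 = a_2 + 0.8944·e_1 = (3.6000, -0.4667, -3.2667, -1.5333).
‖u_2‖ = 5.1186, so e_2 = (0.7033, -0.0912, -0.6382, -0.2996).
r_{13} = e_1·a_3 = -0.2981; r_{23} = e_2·a_3 = -0.2475.
u_3 = a_3 + 0.2981·e_1 + 0.2475·e_2 = (2.0407, 0.1552, 3.7532, -3.2519).
‖u_3‖ = 5.3712, so e_3 = (0.3799, 0.0289, 0.6988, -0.6054).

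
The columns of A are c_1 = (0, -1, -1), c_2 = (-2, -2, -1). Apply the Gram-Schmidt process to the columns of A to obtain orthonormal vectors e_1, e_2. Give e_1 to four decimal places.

c_1 = (0, -1, -1); ‖c_1‖ = 1.4142, so e_1 = (0.0000, -0.7071, -0.7071).

e_1 = (0.0000, -0.7071, -0.7071)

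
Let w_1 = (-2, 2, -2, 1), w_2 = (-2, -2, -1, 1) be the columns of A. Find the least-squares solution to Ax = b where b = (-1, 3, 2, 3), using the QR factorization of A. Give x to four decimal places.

x = (0.6529, -0.4959)

e_1 = w_1/‖w_1‖ = (-2, 2, -2, 1)/3.6056 = (-0.5547, 0.5547, -0.5547, 0.2774).
r_{12} = e_1·w_2 = 0.8321.
u_2 = w_2 − 0.8321·e_1 = (-1.5385, -2.4615, -0.5385, 0.7692).
‖u_2‖ = 3.0509, so e_2 = (-0.5043, -0.8068, -0.1765, 0.2521).
Qᵀb = (1.9415, -1.5128).
Back-substitute: x_2 = -1.5128/3.0509 = -0.4959.
x_1 = (1.9415 − 0.8321·(-0.4959))/3.6056 = 0.6529.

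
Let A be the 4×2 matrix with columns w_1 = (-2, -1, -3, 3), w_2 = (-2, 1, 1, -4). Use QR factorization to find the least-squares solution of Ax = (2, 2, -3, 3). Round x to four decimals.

w_1 = (-2, -1, -3, 3); ‖w_1‖ = 4.7958, so e_1 = (-0.4170, -0.2085, -0.6255, 0.6255).
e_1·w_2 = (-0.4170)·(-2) + (-0.2085)·1 + (-0.6255)·1 + 0.6255·(-4) = -2.5022.
u_2 = w_2 + 2.5022·e_1 = (-3.0435, 0.4783, -0.5652, -2.4348).
‖u_2‖ = 3.9673, so e_2 = (-0.7671, 0.1206, -0.1425, -0.6137).
Qᵀb = (2.5022, -2.7069).
Back-substitute: x_2 = -2.7069/3.9673 = -0.6823.
x_1 = (2.5022 + 2.5022·(-0.6823))/4.7958 = 0.1657.

x = (0.1657, -0.6823)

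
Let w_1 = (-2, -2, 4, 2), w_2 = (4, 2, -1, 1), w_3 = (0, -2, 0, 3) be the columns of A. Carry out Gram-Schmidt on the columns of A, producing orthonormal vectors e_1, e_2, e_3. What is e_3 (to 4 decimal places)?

e_1 = w_1/‖w_1‖ = (-2, -2, 4, 2)/5.2915 = (-0.3780, -0.3780, 0.7559, 0.3780).
r_{12} = e_1·w_2 = -2.6458.
u_2 = w_2 + 2.6458·e_1 = (3.0000, 1.0000, 1.0000, 2.0000).
‖u_2‖ = 3.8730, so e_2 = (0.7746, 0.2582, 0.2582, 0.5164).
r_{13} = e_1·w_3 = 1.8898; r_{23} = e_2·w_3 = 1.0328.
u_3 = w_3 − 1.8898·e_1 − 1.0328·e_2 = (-0.0857, -1.5524, -1.6952, 1.7524).
‖u_3‖ = 2.8917, so e_3 = (-0.0296, -0.5368, -0.5862, 0.6060).

e_3 = (-0.0296, -0.5368, -0.5862, 0.6060)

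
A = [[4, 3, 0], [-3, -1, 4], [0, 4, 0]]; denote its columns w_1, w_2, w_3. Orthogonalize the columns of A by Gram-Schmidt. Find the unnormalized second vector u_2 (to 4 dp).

u_2 = (0.6000, 0.8000, 4.0000)

q_1 = w_1/‖w_1‖ = (4, -3, 0)/5.0000 = (0.8000, -0.6000, 0.0000).
r_{12} = q_1·w_2 = 3.0000.
u_2 = w_2 − 3.0000·q_1 = (0.6000, 0.8000, 4.0000).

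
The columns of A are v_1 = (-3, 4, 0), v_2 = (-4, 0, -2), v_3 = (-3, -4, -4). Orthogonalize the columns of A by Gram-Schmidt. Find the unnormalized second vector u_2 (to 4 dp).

v_1 = (-3, 4, 0); ‖v_1‖ = 5.0000, so e_1 = (-0.6000, 0.8000, 0.0000).
e_1·v_2 = (-0.6000)·(-4) + 0.8000·0 + 0.0000·(-2) = 2.4000.
u_2 = v_2 − 2.4000·e_1 = (-2.5600, -1.9200, -2.0000).

u_2 = (-2.5600, -1.9200, -2.0000)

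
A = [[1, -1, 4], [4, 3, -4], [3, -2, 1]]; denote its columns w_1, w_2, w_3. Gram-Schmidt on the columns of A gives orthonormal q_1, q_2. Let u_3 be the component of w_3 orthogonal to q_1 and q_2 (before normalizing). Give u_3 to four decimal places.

w_1 = (1, 4, 3); ‖w_1‖ = 5.0990, so q_1 = (0.1961, 0.7845, 0.5883).
q_1·w_2 = 0.1961·(-1) + 0.7845·3 + 0.5883·(-2) = 0.9806.
u_2 = w_2 − 0.9806·q_1 = (-1.1923, 2.2308, -2.5769).
‖u_2‖ = 3.6109, so q_2 = (-0.3302, 0.6178, -0.7137).
q_1·w_3 = 0.1961·4 + 0.7845·(-4) + 0.5883·1 = -1.7650; q_2·w_3 = (-0.3302)·4 + 0.6178·(-4) + (-0.7137)·1 = -4.5056.
u_3 = w_3 + 1.7650·q_1 + 4.5056·q_2 = (2.8584, 0.1681, -1.1770).

u_3 = (2.8584, 0.1681, -1.1770)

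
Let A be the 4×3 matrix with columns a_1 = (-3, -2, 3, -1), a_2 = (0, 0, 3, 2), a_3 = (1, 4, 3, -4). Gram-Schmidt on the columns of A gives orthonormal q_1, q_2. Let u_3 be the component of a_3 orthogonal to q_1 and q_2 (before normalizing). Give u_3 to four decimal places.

a_1 = (-3, -2, 3, -1); ‖a_1‖ = 4.7958, so q_1 = (-0.6255, -0.4170, 0.6255, -0.2085).
q_1·a_2 = (-0.6255)·0 + (-0.4170)·0 + 0.6255·3 + (-0.2085)·2 = 1.4596.
u_2 = a_2 − 1.4596·q_1 = (0.9130, 0.6087, 2.0870, 2.3043).
‖u_2‖ = 3.2969, so q_2 = (0.2769, 0.1846, 0.6330, 0.6989).
q_1·a_3 = (-0.6255)·1 + (-0.4170)·4 + 0.6255·3 + (-0.2085)·(-4) = 0.4170; q_2·a_3 = 0.2769·1 + 0.1846·4 + 0.6330·3 + 0.6989·(-4) = 0.1187.
u_3 = a_3 − 0.4170·q_1 − 0.1187·q_2 = (1.2280, 4.1520, 2.6640, -3.9960).

u_3 = (1.2280, 4.1520, 2.6640, -3.9960)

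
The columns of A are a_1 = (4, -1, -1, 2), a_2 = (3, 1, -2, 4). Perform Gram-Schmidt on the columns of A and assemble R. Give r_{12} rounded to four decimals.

a_1 = (4, -1, -1, 2); ‖a_1‖ = 4.6904, so q_1 = (0.8528, -0.2132, -0.2132, 0.4264).
r_{12} = q_1·a_2 = 4.4772.

r_{12} = 4.4772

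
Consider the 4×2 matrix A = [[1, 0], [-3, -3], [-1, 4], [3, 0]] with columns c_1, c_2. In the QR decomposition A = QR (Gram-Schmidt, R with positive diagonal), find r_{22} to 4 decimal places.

r_{22} = 4.8734

c_1 = (1, -3, -1, 3); ‖c_1‖ = 4.4721, so q_1 = (0.2236, -0.6708, -0.2236, 0.6708).
q_1·c_2 = 0.2236·0 + (-0.6708)·(-3) + (-0.2236)·4 + 0.6708·0 = 1.1180.
u_2 = c_2 − 1.1180·q_1 = (-0.2500, -2.2500, 4.2500, -0.7500).
r_{22} = ‖u_2‖ = 4.8734.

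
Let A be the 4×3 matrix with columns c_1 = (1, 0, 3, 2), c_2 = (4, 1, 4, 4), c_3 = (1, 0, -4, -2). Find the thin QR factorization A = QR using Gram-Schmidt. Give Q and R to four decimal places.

e_1 = c_1/‖c_1‖ = (1, 0, 3, 2)/3.7417 = (0.2673, 0.0000, 0.8018, 0.5345).
r_{12} = e_1·c_2 = 6.4143.
u_2 = c_2 − 6.4143·e_1 = (2.2857, 1.0000, -1.1429, 0.5714).
‖u_2‖ = 2.8031, so e_2 = (0.8154, 0.3568, -0.4077, 0.2039).
r_{13} = e_1·c_3 = -4.0089; r_{23} = e_2·c_3 = 2.0386.
u_3 = c_3 + 4.0089·e_1 − 2.0386·e_2 = (0.4091, -0.7273, 0.0455, -0.2727).
‖u_3‖ = 0.8790, so e_3 = (0.4654, -0.8273, 0.0517, -0.3103).

Q = [[0.2673, 0.8154, 0.4654], [0.0000, 0.3568, -0.8273], [0.8018, -0.4077, 0.0517], [0.5345, 0.2039, -0.3103]], R = [[3.7417, 6.4143, -4.0089], [0.0000, 2.8031, 2.0386], [0.0000, 0.0000, 0.8790]]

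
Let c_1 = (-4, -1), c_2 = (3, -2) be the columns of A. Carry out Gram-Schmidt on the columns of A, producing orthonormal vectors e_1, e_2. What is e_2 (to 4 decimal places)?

c_1 = (-4, -1); ‖c_1‖ = 4.1231, so e_1 = (-0.9701, -0.2425).
e_1·c_2 = (-0.9701)·3 + (-0.2425)·(-2) = -2.4254.
u_2 = c_2 + 2.4254·e_1 = (0.6471, -2.5882).
‖u_2‖ = 2.6679, so e_2 = (0.2425, -0.9701).

e_2 = (0.2425, -0.9701)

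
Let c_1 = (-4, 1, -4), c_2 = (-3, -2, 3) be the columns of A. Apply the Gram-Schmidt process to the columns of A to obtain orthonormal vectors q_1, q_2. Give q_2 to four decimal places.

q_2 = (-0.6932, -0.4146, 0.5895)

c_1 = (-4, 1, -4); ‖c_1‖ = 5.7446, so q_1 = (-0.6963, 0.1741, -0.6963).
q_1·c_2 = (-0.6963)·(-3) + 0.1741·(-2) + (-0.6963)·3 = -0.3482.
u_2 = c_2 + 0.3482·q_1 = (-3.2424, -1.9394, 2.7576).
‖u_2‖ = 4.6775, so q_2 = (-0.6932, -0.4146, 0.5895).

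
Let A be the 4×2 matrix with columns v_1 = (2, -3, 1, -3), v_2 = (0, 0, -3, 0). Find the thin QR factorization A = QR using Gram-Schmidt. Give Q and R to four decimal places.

Q = [[0.4170, 0.0889], [-0.6255, -0.1334], [0.2085, -0.9780], [-0.6255, -0.1334]], R = [[4.7958, -0.6255], [0.0000, 2.9341]]

v_1 = (2, -3, 1, -3); ‖v_1‖ = 4.7958, so e_1 = (0.4170, -0.6255, 0.2085, -0.6255).
e_1·v_2 = 0.4170·0 + (-0.6255)·0 + 0.2085·(-3) + (-0.6255)·0 = -0.6255.
u_2 = v_2 + 0.6255·e_1 = (0.2609, -0.3913, -2.8696, -0.3913).
‖u_2‖ = 2.9341, so e_2 = (0.0889, -0.1334, -0.9780, -0.1334).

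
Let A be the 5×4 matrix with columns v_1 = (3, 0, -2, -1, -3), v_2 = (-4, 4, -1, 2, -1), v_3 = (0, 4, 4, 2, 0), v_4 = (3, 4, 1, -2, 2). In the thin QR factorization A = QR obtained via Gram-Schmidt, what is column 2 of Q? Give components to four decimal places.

v_1 = (3, 0, -2, -1, -3); ‖v_1‖ = 4.7958, so q_1 = (0.6255, 0.0000, -0.4170, -0.2085, -0.6255).
q_1·v_2 = 0.6255·(-4) + 0.0000·4 + (-0.4170)·(-1) + (-0.2085)·2 + (-0.6255)·(-1) = -1.8766.
u_2 = v_2 + 1.8766·q_1 = (-2.8261, 4.0000, -1.7826, 1.6087, -2.1739).
‖u_2‖ = 5.8718, so q_2 = (-0.4813, 0.6812, -0.3036, 0.2740, -0.3702).

q_2 = (-0.4813, 0.6812, -0.3036, 0.2740, -0.3702)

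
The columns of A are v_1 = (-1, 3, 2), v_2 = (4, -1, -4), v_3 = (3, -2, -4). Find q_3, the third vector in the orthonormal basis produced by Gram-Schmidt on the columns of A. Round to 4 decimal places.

v_1 = (-1, 3, 2); ‖v_1‖ = 3.7417, so q_1 = (-0.2673, 0.8018, 0.5345).
q_1·v_2 = (-0.2673)·4 + 0.8018·(-1) + 0.5345·(-4) = -4.0089.
u_2 = v_2 + 4.0089·q_1 = (2.9286, 2.2143, -1.8571).
‖u_2‖ = 4.1144, so q_2 = (0.7118, 0.5382, -0.4514).
q_1·v_3 = (-0.2673)·3 + 0.8018·(-2) + 0.5345·(-4) = -4.5434; q_2·v_3 = 0.7118·3 + 0.5382·(-2) + (-0.4514)·(-4) = 2.8645.
u_3 = v_3 + 4.5434·q_1 − 2.8645·q_2 = (-0.2532, 0.1013, -0.2785).
‖u_3‖ = 0.3897, so q_3 = (-0.6496, 0.2598, -0.7145).

q_3 = (-0.6496, 0.2598, -0.7145)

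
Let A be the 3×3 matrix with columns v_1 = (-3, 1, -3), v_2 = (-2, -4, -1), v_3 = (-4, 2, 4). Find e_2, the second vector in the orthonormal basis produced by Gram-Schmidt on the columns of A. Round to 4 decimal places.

e_1 = v_1/‖v_1‖ = (-3, 1, -3)/4.3589 = (-0.6882, 0.2294, -0.6882).
r_{12} = e_1·v_2 = 1.1471.
u_2 = v_2 − 1.1471·e_1 = (-1.2105, -4.2632, -0.2105).
‖u_2‖ = 4.4367, so e_2 = (-0.2728, -0.9609, -0.0475).

e_2 = (-0.2728, -0.9609, -0.0475)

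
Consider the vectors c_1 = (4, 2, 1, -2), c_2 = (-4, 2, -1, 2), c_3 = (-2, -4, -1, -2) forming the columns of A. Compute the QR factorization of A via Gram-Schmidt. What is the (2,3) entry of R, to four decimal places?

r_{23} = -3.2296

e_1 = c_1/‖c_1‖ = (4, 2, 1, -2)/5.0000 = (0.8000, 0.4000, 0.2000, -0.4000).
r_{12} = e_1·c_2 = -3.4000.
u_2 = c_2 + 3.4000·e_1 = (-1.2800, 3.3600, -0.3200, 0.6400).
‖u_2‖ = 3.6661, so e_2 = (-0.3491, 0.9165, -0.0873, 0.1746).
r_{23} = e_2·c_3 = -3.2296.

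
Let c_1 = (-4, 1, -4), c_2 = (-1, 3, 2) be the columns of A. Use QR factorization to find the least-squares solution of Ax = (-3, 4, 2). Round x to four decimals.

q_1 = c_1/‖c_1‖ = (-4, 1, -4)/5.7446 = (-0.6963, 0.1741, -0.6963).
r_{12} = q_1·c_2 = -0.1741.
u_2 = c_2 + 0.1741·q_1 = (-1.1212, 3.0303, 1.8788).
‖u_2‖ = 3.7376, so q_2 = (-0.3000, 0.8108, 0.5027).
Qᵀb = (1.3926, 5.1483).
Back-substitute: x_2 = 5.1483/3.7376 = 1.3774.
x_1 = (1.3926 + 0.1741·1.3774)/5.7446 = 0.2842.

x = (0.2842, 1.3774)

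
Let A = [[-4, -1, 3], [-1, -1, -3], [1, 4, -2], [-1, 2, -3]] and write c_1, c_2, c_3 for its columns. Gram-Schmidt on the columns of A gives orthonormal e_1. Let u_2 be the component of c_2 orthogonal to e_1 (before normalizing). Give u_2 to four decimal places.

e_1 = c_1/‖c_1‖ = (-4, -1, 1, -1)/4.3589 = (-0.9177, -0.2294, 0.2294, -0.2294).
r_{12} = e_1·c_2 = 1.6059.
u_2 = c_2 − 1.6059·e_1 = (0.4737, -0.6316, 3.6316, 2.3684).

u_2 = (0.4737, -0.6316, 3.6316, 2.3684)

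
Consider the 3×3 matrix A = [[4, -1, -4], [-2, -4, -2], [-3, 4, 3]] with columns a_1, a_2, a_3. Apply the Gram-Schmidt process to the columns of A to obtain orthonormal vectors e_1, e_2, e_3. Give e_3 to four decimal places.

e_1 = a_1/‖a_1‖ = (4, -2, -3)/5.3852 = (0.7428, -0.3714, -0.5571).
r_{12} = e_1·a_2 = -1.4856.
u_2 = a_2 + 1.4856·e_1 = (0.1034, -4.5517, 3.1724).
‖u_2‖ = 5.5492, so e_2 = (0.0186, -0.8203, 0.5717).
r_{13} = e_1·a_3 = -3.8996; r_{23} = e_2·a_3 = 3.2810.
u_3 = a_3 + 3.8996·e_1 − 3.2810·e_2 = (-1.1646, -0.7570, -1.0482).
‖u_3‖ = 1.7401, so e_3 = (-0.6693, -0.4350, -0.6023).

e_3 = (-0.6693, -0.4350, -0.6023)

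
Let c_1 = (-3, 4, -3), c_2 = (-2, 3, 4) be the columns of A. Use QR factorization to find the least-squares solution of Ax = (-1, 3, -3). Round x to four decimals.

q_1 = c_1/‖c_1‖ = (-3, 4, -3)/5.8310 = (-0.5145, 0.6860, -0.5145).
r_{12} = q_1·c_2 = 1.0290.
u_2 = c_2 − 1.0290·q_1 = (-1.4706, 2.2941, 4.5294).
‖u_2‖ = 5.2859, so q_2 = (-0.2782, 0.4340, 0.8569).
Qᵀb = (4.1160, -0.9904).
Back-substitute: x_2 = -0.9904/5.2859 = -0.1874.
x_1 = (4.1160 − 1.0290·(-0.1874))/5.8310 = 0.7389.

x = (0.7389, -0.1874)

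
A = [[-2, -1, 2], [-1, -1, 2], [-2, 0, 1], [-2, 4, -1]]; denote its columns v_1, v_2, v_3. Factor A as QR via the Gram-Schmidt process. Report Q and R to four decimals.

v_1 = (-2, -1, -2, -2); ‖v_1‖ = 3.6056, so e_1 = (-0.5547, -0.2774, -0.5547, -0.5547).
e_1·v_2 = (-0.5547)·(-1) + (-0.2774)·(-1) + (-0.5547)·0 + (-0.5547)·4 = -1.3868.
u_2 = v_2 + 1.3868·e_1 = (-1.7692, -1.3846, -0.7692, 3.2308).
‖u_2‖ = 4.0096, so e_2 = (-0.4412, -0.3453, -0.1918, 0.8058).
e_1·v_3 = (-0.5547)·2 + (-0.2774)·2 + (-0.5547)·1 + (-0.5547)·(-1) = -1.6641; e_2·v_3 = (-0.4412)·2 + (-0.3453)·2 + (-0.1918)·1 + 0.8058·(-1) = -2.5708.
u_3 = v_3 + 1.6641·e_1 + 2.5708·e_2 = (-0.0574, 0.6507, -0.4163, 0.1483).
‖u_3‖ = 0.7887, so e_3 = (-0.0728, 0.8251, -0.5278, 0.1881).

Q = [[-0.5547, -0.4412, -0.0728], [-0.2774, -0.3453, 0.8251], [-0.5547, -0.1918, -0.5278], [-0.5547, 0.8058, 0.1881]], R = [[3.6056, -1.3868, -1.6641], [0.0000, 4.0096, -2.5708], [0.0000, 0.0000, 0.7887]]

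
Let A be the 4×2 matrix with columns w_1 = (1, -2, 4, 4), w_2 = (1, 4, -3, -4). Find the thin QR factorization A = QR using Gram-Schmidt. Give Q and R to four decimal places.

w_1 = (1, -2, 4, 4); ‖w_1‖ = 6.0828, so e_1 = (0.1644, -0.3288, 0.6576, 0.6576).
e_1·w_2 = 0.1644·1 + (-0.3288)·4 + 0.6576·(-3) + 0.6576·(-4) = -5.7540.
u_2 = w_2 + 5.7540·e_1 = (1.9459, 2.1081, 0.7838, -0.2162).
‖u_2‖ = 2.9819, so e_2 = (0.6526, 0.7070, 0.2628, -0.0725).

Q = [[0.1644, 0.6526], [-0.3288, 0.7070], [0.6576, 0.2628], [0.6576, -0.0725]], R = [[6.0828, -5.7540], [0.0000, 2.9819]]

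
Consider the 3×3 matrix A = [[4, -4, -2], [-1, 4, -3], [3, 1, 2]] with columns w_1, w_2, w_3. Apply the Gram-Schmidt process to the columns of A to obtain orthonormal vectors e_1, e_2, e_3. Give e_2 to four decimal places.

w_1 = (4, -1, 3); ‖w_1‖ = 5.0990, so e_1 = (0.7845, -0.1961, 0.5883).
e_1·w_2 = 0.7845·(-4) + (-0.1961)·4 + 0.5883·1 = -3.3340.
u_2 = w_2 + 3.3340·e_1 = (-1.3846, 3.3462, 2.9615).
‖u_2‖ = 4.6781, so e_2 = (-0.2960, 0.7153, 0.6331).

e_2 = (-0.2960, 0.7153, 0.6331)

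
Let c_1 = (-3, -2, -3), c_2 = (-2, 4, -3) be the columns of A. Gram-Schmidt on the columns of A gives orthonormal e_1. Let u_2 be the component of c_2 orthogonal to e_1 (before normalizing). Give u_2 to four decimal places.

u_2 = (-1.0455, 4.6364, -2.0455)

e_1 = c_1/‖c_1‖ = (-3, -2, -3)/4.6904 = (-0.6396, -0.4264, -0.6396).
r_{12} = e_1·c_2 = 1.4924.
u_2 = c_2 − 1.4924·e_1 = (-1.0455, 4.6364, -2.0455).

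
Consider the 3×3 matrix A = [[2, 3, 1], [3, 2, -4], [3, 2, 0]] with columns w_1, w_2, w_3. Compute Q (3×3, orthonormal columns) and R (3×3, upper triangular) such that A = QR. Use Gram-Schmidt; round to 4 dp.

w_1 = (2, 3, 3); ‖w_1‖ = 4.6904, so q_1 = (0.4264, 0.6396, 0.6396).
q_1·w_2 = 0.4264·3 + 0.6396·2 + 0.6396·2 = 3.8376.
u_2 = w_2 − 3.8376·q_1 = (1.3636, -0.4545, -0.4545).
‖u_2‖ = 1.5076, so q_2 = (0.9045, -0.3015, -0.3015).
q_1·w_3 = 0.4264·1 + 0.6396·(-4) + 0.6396·0 = -2.1320; q_2·w_3 = 0.9045·1 + (-0.3015)·(-4) + (-0.3015)·0 = 2.1106.
u_3 = w_3 + 2.1320·q_1 − 2.1106·q_2 = (0.0000, -2.0000, 2.0000).
‖u_3‖ = 2.8284, so q_3 = (0.0000, -0.7071, 0.7071).

Q = [[0.4264, 0.9045, 0.0000], [0.6396, -0.3015, -0.7071], [0.6396, -0.3015, 0.7071]], R = [[4.6904, 3.8376, -2.1320], [0.0000, 1.5076, 2.1106], [0.0000, 0.0000, 2.8284]]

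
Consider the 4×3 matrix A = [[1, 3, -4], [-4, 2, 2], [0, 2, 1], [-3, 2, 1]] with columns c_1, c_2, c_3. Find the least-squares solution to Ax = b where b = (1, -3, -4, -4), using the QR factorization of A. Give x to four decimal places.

c_1 = (1, -4, 0, -3); ‖c_1‖ = 5.0990, so e_1 = (0.1961, -0.7845, 0.0000, -0.5883).
e_1·c_2 = 0.1961·3 + (-0.7845)·2 + 0.0000·2 + (-0.5883)·2 = -2.1573.
u_2 = c_2 + 2.1573·e_1 = (3.4231, 0.3077, 2.0000, 0.7308).
‖u_2‖ = 4.0430, so e_2 = (0.8467, 0.0761, 0.4947, 0.1807).
e_1·c_3 = 0.1961·(-4) + (-0.7845)·2 + 0.0000·1 + (-0.5883)·1 = -2.9417; e_2·c_3 = 0.8467·(-4) + 0.0761·2 + 0.4947·1 + 0.1807·1 = -2.5590.
u_3 = c_3 + 2.9417·e_1 + 2.5590·e_2 = (-1.2565, -0.1129, 2.2659, -0.2682).
‖u_3‖ = 2.6072, so e_3 = (-0.4819, -0.0433, 0.8691, -0.1029).
Qᵀb = (4.9029, -2.0834, -3.4167).
Back-substitute: x_3 = -3.4167/2.6072 = -1.3105.
x_2 = (-2.0834 + 2.5590·(-1.3105))/4.0430 = -1.3448.
x_1 = (4.9029 + 2.1573·(-1.3448) + 2.9417·(-1.3105))/5.0990 = -0.3634.

x = (-0.3634, -1.3448, -1.3105)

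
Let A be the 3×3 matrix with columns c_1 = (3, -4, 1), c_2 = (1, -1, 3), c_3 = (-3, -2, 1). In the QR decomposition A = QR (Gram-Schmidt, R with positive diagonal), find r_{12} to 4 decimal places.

r_{12} = 1.9612

c_1 = (3, -4, 1); ‖c_1‖ = 5.0990, so q_1 = (0.5883, -0.7845, 0.1961).
r_{12} = q_1·c_2 = 1.9612.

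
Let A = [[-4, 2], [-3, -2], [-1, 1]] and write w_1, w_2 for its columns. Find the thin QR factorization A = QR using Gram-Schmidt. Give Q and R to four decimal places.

q_1 = w_1/‖w_1‖ = (-4, -3, -1)/5.0990 = (-0.7845, -0.5883, -0.1961).
r_{12} = q_1·w_2 = -0.5883.
u_2 = w_2 + 0.5883·q_1 = (1.5385, -2.3462, 0.8846).
‖u_2‖ = 2.9417, so q_2 = (0.5230, -0.7975, 0.3007).

Q = [[-0.7845, 0.5230], [-0.5883, -0.7975], [-0.1961, 0.3007]], R = [[5.0990, -0.5883], [0.0000, 2.9417]]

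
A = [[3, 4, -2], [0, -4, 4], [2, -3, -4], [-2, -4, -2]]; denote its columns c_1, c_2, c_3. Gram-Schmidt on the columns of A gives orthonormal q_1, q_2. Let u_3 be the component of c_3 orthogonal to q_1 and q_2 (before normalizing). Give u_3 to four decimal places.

u_3 = (-0.3777, 4.3726, -2.3907, -2.9573)

c_1 = (3, 0, 2, -2); ‖c_1‖ = 4.1231, so q_1 = (0.7276, 0.0000, 0.4851, -0.4851).
q_1·c_2 = 0.7276·4 + 0.0000·(-4) + 0.4851·(-3) + (-0.4851)·(-4) = 3.3955.
u_2 = c_2 − 3.3955·q_1 = (1.5294, -4.0000, -4.6471, -2.3529).
‖u_2‖ = 6.7432, so q_2 = (0.2268, -0.5932, -0.6891, -0.3489).
q_1·c_3 = 0.7276·(-2) + 0.0000·4 + 0.4851·(-4) + (-0.4851)·(-2) = -2.4254; q_2·c_3 = 0.2268·(-2) + (-0.5932)·4 + (-0.6891)·(-4) + (-0.3489)·(-2) = 0.6281.
u_3 = c_3 + 2.4254·q_1 − 0.6281·q_2 = (-0.3777, 4.3726, -2.3907, -2.9573).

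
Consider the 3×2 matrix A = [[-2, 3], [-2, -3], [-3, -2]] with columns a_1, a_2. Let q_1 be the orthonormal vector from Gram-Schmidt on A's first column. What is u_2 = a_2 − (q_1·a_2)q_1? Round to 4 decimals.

u_2 = (3.7059, -2.2941, -0.9412)

a_1 = (-2, -2, -3); ‖a_1‖ = 4.1231, so q_1 = (-0.4851, -0.4851, -0.7276).
q_1·a_2 = (-0.4851)·3 + (-0.4851)·(-3) + (-0.7276)·(-2) = 1.4552.
u_2 = a_2 − 1.4552·q_1 = (3.7059, -2.2941, -0.9412).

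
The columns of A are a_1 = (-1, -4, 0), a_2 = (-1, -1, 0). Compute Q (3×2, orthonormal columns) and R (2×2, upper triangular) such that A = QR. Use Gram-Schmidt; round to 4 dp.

Q = [[-0.2425, -0.9701], [-0.9701, 0.2425], [0.0000, 0.0000]], R = [[4.1231, 1.2127], [0.0000, 0.7276]]

a_1 = (-1, -4, 0); ‖a_1‖ = 4.1231, so e_1 = (-0.2425, -0.9701, 0.0000).
e_1·a_2 = (-0.2425)·(-1) + (-0.9701)·(-1) + 0.0000·0 = 1.2127.
u_2 = a_2 − 1.2127·e_1 = (-0.7059, 0.1765, 0.0000).
‖u_2‖ = 0.7276, so e_2 = (-0.9701, 0.2425, 0.0000).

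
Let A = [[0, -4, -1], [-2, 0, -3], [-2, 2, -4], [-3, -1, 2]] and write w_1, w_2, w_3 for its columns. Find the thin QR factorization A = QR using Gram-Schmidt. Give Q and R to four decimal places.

Q = [[0.0000, -0.8741, -0.4131], [-0.4851, -0.0257, -0.4199], [-0.4851, 0.4113, -0.5147], [-0.7276, -0.2571, 0.6230]], R = [[4.1231, -0.2425, 1.9403], [0.0000, 4.5762, -1.2083], [0.0000, 0.0000, 4.9775]]

w_1 = (0, -2, -2, -3); ‖w_1‖ = 4.1231, so e_1 = (0.0000, -0.4851, -0.4851, -0.7276).
e_1·w_2 = 0.0000·(-4) + (-0.4851)·0 + (-0.4851)·2 + (-0.7276)·(-1) = -0.2425.
u_2 = w_2 + 0.2425·e_1 = (-4.0000, -0.1176, 1.8824, -1.1765).
‖u_2‖ = 4.5762, so e_2 = (-0.8741, -0.0257, 0.4113, -0.2571).
e_1·w_3 = 0.0000·(-1) + (-0.4851)·(-3) + (-0.4851)·(-4) + (-0.7276)·2 = 1.9403; e_2·w_3 = (-0.8741)·(-1) + (-0.0257)·(-3) + 0.4113·(-4) + (-0.2571)·2 = -1.2083.
u_3 = w_3 − 1.9403·e_1 + 1.2083·e_2 = (-2.0562, -2.0899, -2.5618, 3.1011).
‖u_3‖ = 4.9775, so e_3 = (-0.4131, -0.4199, -0.5147, 0.6230).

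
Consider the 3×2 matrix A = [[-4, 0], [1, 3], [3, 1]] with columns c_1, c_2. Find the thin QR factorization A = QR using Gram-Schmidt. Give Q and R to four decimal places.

Q = [[-0.7845, 0.3145], [0.1961, 0.9435], [0.5883, 0.1048]], R = [[5.0990, 1.1767], [0.0000, 2.9352]]

c_1 = (-4, 1, 3); ‖c_1‖ = 5.0990, so e_1 = (-0.7845, 0.1961, 0.5883).
e_1·c_2 = (-0.7845)·0 + 0.1961·3 + 0.5883·1 = 1.1767.
u_2 = c_2 − 1.1767·e_1 = (0.9231, 2.7692, 0.3077).
‖u_2‖ = 2.9352, so e_2 = (0.3145, 0.9435, 0.1048).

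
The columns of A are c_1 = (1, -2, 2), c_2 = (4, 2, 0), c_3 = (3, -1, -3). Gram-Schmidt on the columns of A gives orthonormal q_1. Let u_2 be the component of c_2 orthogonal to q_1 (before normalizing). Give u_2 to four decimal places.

u_2 = (4.0000, 2.0000, 0.0000)

q_1 = c_1/‖c_1‖ = (1, -2, 2)/3.0000 = (0.3333, -0.6667, 0.6667).
r_{12} = q_1·c_2 = 0.0000.
u_2 = c_2 + 0.0000·q_1 = (4.0000, 2.0000, 0.0000).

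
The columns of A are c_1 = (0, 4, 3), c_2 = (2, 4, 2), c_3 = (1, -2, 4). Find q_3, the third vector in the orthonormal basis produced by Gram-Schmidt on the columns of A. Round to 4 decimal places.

q_3 = (0.3714, -0.5571, 0.7428)

c_1 = (0, 4, 3); ‖c_1‖ = 5.0000, so q_1 = (0.0000, 0.8000, 0.6000).
q_1·c_2 = 0.0000·2 + 0.8000·4 + 0.6000·2 = 4.4000.
u_2 = c_2 − 4.4000·q_1 = (2.0000, 0.4800, -0.6400).
‖u_2‖ = 2.1541, so q_2 = (0.9285, 0.2228, -0.2971).
q_1·c_3 = 0.0000·1 + 0.8000·(-2) + 0.6000·4 = 0.8000; q_2·c_3 = 0.9285·1 + 0.2228·(-2) + (-0.2971)·4 = -0.7056.
u_3 = c_3 − 0.8000·q_1 + 0.7056·q_2 = (1.6552, -2.4828, 3.3103).
‖u_3‖ = 4.4567, so q_3 = (0.3714, -0.5571, 0.7428).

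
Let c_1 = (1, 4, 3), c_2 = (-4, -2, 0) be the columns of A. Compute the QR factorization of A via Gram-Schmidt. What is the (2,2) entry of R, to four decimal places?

q_1 = c_1/‖c_1‖ = (1, 4, 3)/5.0990 = (0.1961, 0.7845, 0.5883).
r_{12} = q_1·c_2 = -2.3534.
u_2 = c_2 + 2.3534·q_1 = (-3.5385, -0.1538, 1.3846).
r_{22} = ‖u_2‖ = 3.8028.

r_{22} = 3.8028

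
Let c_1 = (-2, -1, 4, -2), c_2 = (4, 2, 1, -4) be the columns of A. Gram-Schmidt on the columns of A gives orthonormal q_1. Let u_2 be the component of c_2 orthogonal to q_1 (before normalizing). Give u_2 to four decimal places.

c_1 = (-2, -1, 4, -2); ‖c_1‖ = 5.0000, so q_1 = (-0.4000, -0.2000, 0.8000, -0.4000).
q_1·c_2 = (-0.4000)·4 + (-0.2000)·2 + 0.8000·1 + (-0.4000)·(-4) = 0.4000.
u_2 = c_2 − 0.4000·q_1 = (4.1600, 2.0800, 0.6800, -3.8400).

u_2 = (4.1600, 2.0800, 0.6800, -3.8400)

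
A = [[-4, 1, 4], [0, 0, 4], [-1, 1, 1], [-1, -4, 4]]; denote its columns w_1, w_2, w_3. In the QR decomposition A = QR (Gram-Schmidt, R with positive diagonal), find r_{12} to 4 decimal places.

q_1 = w_1/‖w_1‖ = (-4, 0, -1, -1)/4.2426 = (-0.9428, 0.0000, -0.2357, -0.2357).
r_{12} = q_1·w_2 = -0.2357.

r_{12} = -0.2357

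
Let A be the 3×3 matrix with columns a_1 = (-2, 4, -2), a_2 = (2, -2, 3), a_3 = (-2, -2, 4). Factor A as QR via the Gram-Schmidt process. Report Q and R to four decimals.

q_1 = a_1/‖a_1‖ = (-2, 4, -2)/4.8990 = (-0.4082, 0.8165, -0.4082).
r_{12} = q_1·a_2 = -3.6742.
u_2 = a_2 + 3.6742·q_1 = (0.5000, 1.0000, 1.5000).
‖u_2‖ = 1.8708, so q_2 = (0.2673, 0.5345, 0.8018).
r_{13} = q_1·a_3 = -2.4495; r_{23} = q_2·a_3 = 1.6036.
u_3 = a_3 + 2.4495·q_1 − 1.6036·q_2 = (-3.4286, -0.8571, 1.7143).
‖u_3‖ = 3.9279, so q_3 = (-0.8729, -0.2182, 0.4364).

Q = [[-0.4082, 0.2673, -0.8729], [0.8165, 0.5345, -0.2182], [-0.4082, 0.8018, 0.4364]], R = [[4.8990, -3.6742, -2.4495], [0.0000, 1.8708, 1.6036], [0.0000, 0.0000, 3.9279]]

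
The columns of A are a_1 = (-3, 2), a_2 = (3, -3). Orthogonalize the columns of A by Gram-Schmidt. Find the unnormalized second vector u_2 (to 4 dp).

a_1 = (-3, 2); ‖a_1‖ = 3.6056, so e_1 = (-0.8321, 0.5547).
e_1·a_2 = (-0.8321)·3 + 0.5547·(-3) = -4.1603.
u_2 = a_2 + 4.1603·e_1 = (-0.4615, -0.6923).

u_2 = (-0.4615, -0.6923)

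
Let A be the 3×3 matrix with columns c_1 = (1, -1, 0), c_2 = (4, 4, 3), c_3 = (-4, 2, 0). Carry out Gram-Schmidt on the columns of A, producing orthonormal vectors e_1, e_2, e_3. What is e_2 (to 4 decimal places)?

e_2 = (0.6247, 0.6247, 0.4685)

c_1 = (1, -1, 0); ‖c_1‖ = 1.4142, so e_1 = (0.7071, -0.7071, 0.0000).
e_1·c_2 = 0.7071·4 + (-0.7071)·4 + 0.0000·3 = 0.0000.
u_2 = c_2 + 0.0000·e_1 = (4.0000, 4.0000, 3.0000).
‖u_2‖ = 6.4031, so e_2 = (0.6247, 0.6247, 0.4685).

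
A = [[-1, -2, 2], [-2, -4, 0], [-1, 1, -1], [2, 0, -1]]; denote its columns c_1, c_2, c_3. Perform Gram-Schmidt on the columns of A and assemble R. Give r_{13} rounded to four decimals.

r_{13} = -0.9487

c_1 = (-1, -2, -1, 2); ‖c_1‖ = 3.1623, so q_1 = (-0.3162, -0.6325, -0.3162, 0.6325).
r_{13} = q_1·c_3 = -0.9487.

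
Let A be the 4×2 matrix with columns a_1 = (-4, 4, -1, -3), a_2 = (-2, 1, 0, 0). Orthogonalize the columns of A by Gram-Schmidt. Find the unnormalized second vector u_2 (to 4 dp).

u_2 = (-0.8571, -0.1429, 0.2857, 0.8571)

a_1 = (-4, 4, -1, -3); ‖a_1‖ = 6.4807, so q_1 = (-0.6172, 0.6172, -0.1543, -0.4629).
q_1·a_2 = (-0.6172)·(-2) + 0.6172·1 + (-0.1543)·0 + (-0.4629)·0 = 1.8516.
u_2 = a_2 − 1.8516·q_1 = (-0.8571, -0.1429, 0.2857, 0.8571).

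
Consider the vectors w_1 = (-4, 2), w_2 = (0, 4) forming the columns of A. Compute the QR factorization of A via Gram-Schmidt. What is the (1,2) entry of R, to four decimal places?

r_{12} = 1.7889

w_1 = (-4, 2); ‖w_1‖ = 4.4721, so q_1 = (-0.8944, 0.4472).
r_{12} = q_1·w_2 = 1.7889.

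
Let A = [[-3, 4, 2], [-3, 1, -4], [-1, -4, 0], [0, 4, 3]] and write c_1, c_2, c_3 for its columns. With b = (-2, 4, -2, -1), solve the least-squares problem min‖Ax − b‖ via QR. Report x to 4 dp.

x = (0.4169, 0.4644, -1.1356)

c_1 = (-3, -3, -1, 0); ‖c_1‖ = 4.3589, so e_1 = (-0.6882, -0.6882, -0.2294, 0.0000).
e_1·c_2 = (-0.6882)·4 + (-0.6882)·1 + (-0.2294)·(-4) + 0.0000·4 = -2.5236.
u_2 = c_2 + 2.5236·e_1 = (2.2632, -0.7368, -4.5789, 4.0000).
‖u_2‖ = 6.5293, so e_2 = (0.3466, -0.1129, -0.7013, 0.6126).
e_1·c_3 = (-0.6882)·2 + (-0.6882)·(-4) + (-0.2294)·0 + 0.0000·3 = 1.3765; e_2·c_3 = 0.3466·2 + (-0.1129)·(-4) + (-0.7013)·0 + 0.6126·3 = 2.9825.
u_3 = c_3 − 1.3765·e_1 − 2.9825·e_2 = (1.9136, -2.7160, 2.4074, 1.1728).
‖u_3‖ = 4.2673, so e_3 = (0.4484, -0.6365, 0.5642, 0.2748).
Qᵀb = (-0.9177, -0.3547, -4.8459).
Back-substitute: x_3 = -4.8459/4.2673 = -1.1356.
x_2 = (-0.3547 − 2.9825·(-1.1356))/6.5293 = 0.4644.
x_1 = (-0.9177 + 2.5236·0.4644 − 1.3765·(-1.1356))/4.3589 = 0.4169.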